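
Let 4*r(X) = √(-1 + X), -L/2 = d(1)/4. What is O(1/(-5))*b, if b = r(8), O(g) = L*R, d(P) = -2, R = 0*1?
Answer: 0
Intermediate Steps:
R = 0
L = 1 (L = -(-4)/4 = -2*(-½) = 1)
O(g) = 0 (O(g) = 1*0 = 0)
r(X) = √(-1 + X)/4
b = √7/4 (b = √(-1 + 8)/4 = √7/4 ≈ 0.66144)
O(1/(-5))*b = 0*(√7/4) = 0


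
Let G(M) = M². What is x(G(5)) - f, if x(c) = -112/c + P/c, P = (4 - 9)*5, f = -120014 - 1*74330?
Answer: 4858463/25 ≈ 1.9434e+5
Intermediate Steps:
f = -194344 (f = -120014 - 74330 = -194344)
P = -25 (P = -5*5 = -25)
x(c) = -137/c (x(c) = -112/c - 25/c = -137/c)
x(G(5)) - f = -137/(5²) - 1*(-194344) = -137/25 + 194344 = 4858463/25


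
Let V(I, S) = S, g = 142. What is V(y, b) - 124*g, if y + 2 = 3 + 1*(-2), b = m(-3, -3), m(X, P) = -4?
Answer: -17612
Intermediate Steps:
b = -4
y = -1 (y = -2 + (3 + 1*(-2)) = -2 + (3 - 2) = -2 + 1 = -1)
V(y, b) - 124*g = -4 - 124*142 = -4 - 17608 = -17612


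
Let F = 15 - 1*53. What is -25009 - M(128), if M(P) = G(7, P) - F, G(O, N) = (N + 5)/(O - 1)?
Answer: -150415/6 ≈ -25069.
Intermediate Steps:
F = -38 (F = 15 - 53 = -38)
G(O, N) = (5 + N)/(-1 + O)
M(P) = 233/6 + P/6 (M(P) = (5 + P)/(-1 + 7) - 1*(-38) = (5 + P)/6 + 38 = (5/6 + P/6) + 38 = 233/6 + P/6)
-25009 - M(128) = -25009 - (233/6 + (1/6)*128) = -25009 - (233/6 + 64/3) = -25009 - 1*361/6 = -25009 - 361/6 = -150415/6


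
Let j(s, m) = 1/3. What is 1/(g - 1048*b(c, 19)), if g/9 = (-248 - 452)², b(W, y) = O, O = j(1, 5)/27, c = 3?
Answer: 81/357208952 ≈ 2.2676e-7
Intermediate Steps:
j(s, m) = ⅓
O = 1/81 (O = (⅓)/27 = (⅓)*(1/27) = 1/81 ≈ 0.012346)
b(W, y) = 1/81
g = 4410000 (g = 9*(-248 - 452)² = 9*(-700)² = 9*490000 = 4410000)
1/(g - 1048*b(c, 19)) = 1/(4410000 - 1048*1/81) = 1/(4410000 - 1048/81) = 1/(357208952/81) = 81/357208952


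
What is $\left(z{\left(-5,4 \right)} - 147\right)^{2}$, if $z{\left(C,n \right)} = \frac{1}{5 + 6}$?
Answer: $\frac{2611456}{121} \approx 21582.0$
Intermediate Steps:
$z{\left(C,n \right)} = \frac{1}{11}$
$\left(z{\left(-5,4 \right)} - 147\right)^{2} = \left(\frac{1}{11} - 147\right)^{2} = \left(- \frac{1616}{11}\right)^{2} = \frac{2611456}{121}$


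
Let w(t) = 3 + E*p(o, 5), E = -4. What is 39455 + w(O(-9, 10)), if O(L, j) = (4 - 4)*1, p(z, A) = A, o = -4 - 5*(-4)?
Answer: 39438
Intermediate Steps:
o = 16 (o = -4 + 20 = 16)
O(L, j) = 0 (O(L, j) = 0*1 = 0)
w(t) = -17 (w(t) = 3 - 4*5 = 3 - 20 = -17)
39455 + w(O(-9, 10)) = 39455 - 17 = 39438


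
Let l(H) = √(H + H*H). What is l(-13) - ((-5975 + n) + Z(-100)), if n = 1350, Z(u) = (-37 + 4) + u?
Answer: 4758 + 2*√39 ≈ 4770.5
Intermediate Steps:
Z(u) = -33 + u
l(H) = √(H + H²)
l(-13) - ((-5975 + n) + Z(-100)) = √(-13*(1 - 13)) - ((-5975 + 1350) + (-33 - 100)) = √(-13*(-12)) - (-4625 - 133) = √156 - 1*(-4758) = 2*√39 + 4758 = 4758 + 2*√39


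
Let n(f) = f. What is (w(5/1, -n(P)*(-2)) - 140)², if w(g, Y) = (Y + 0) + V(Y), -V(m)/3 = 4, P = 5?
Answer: 20164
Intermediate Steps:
V(m) = -12 (V(m) = -3*4 = -12)
w(g, Y) = -12 + Y (w(g, Y) = (Y + 0) - 12 = Y - 12 = -12 + Y)
(w(5/1, -n(P)*(-2)) - 140)² = ((-12 - 1*5*(-2)) - 140)² = ((-12 - 5*(-2)) - 140)² = ((-12 + 10) - 140)² = (-2 - 140)² = (-142)² = 20164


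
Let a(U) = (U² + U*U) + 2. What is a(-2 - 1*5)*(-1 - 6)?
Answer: -700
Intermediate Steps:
a(U) = 2 + 2*U² (a(U) = (U² + U²) + 2 = 2*U² + 2 = 2 + 2*U²)
a(-2 - 1*5)*(-1 - 6) = (2 + 2*(-2 - 1*5)²)*(-1 - 6) = (2 + 2*(-2 - 5)²)*(-7) = (2 + 2*(-7)²)*(-7) = (2 + 2*49)*(-7) = (2 + 98)*(-7) = 100*(-7) = -700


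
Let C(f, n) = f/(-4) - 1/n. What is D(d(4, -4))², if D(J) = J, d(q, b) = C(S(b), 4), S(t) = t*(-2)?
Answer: 81/16 ≈ 5.0625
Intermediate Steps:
S(t) = -2*t
C(f, n) = -1/n - f/4 (C(f, n) = f*(-¼) - 1/n = -f/4 - 1/n = -1/n - f/4)
d(q, b) = -¼ + b/2 (d(q, b) = -1/4 - (-1)*b/2 = -1*¼ + b/2 = -¼ + b/2)
D(d(4, -4))² = (-¼ + (½)*(-4))² = (-¼ - 2)² = (-9/4)² = 81/16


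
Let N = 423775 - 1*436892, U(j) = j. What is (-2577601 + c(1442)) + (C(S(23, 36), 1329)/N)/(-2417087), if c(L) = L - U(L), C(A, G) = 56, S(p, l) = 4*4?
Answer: -81722659734320523/31704930179 ≈ -2.5776e+6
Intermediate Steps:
S(p, l) = 16
N = -13117 (N = 423775 - 436892 = -13117)
c(L) = 0 (c(L) = L - L = 0)
(-2577601 + c(1442)) + (C(S(23, 36), 1329)/N)/(-2417087) = (-2577601 + 0) + (56/(-13117))/(-2417087) = -2577601 + (56*(-1/13117))*(-1/2417087) = -2577601 - 56/13117*(-1/2417087) = -2577601 + 56/31704930179 = -81722659734320523/31704930179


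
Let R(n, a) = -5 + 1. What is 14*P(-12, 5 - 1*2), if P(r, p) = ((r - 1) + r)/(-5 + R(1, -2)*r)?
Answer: -350/43 ≈ -8.1395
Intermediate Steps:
R(n, a) = -4
P(r, p) = (-1 + 2*r)/(-5 - 4*r) (P(r, p) = ((r - 1) + r)/(-5 - 4*r) = ((-1 + r) + r)/(-5 - 4*r) = (-1 + 2*r)/(-5 - 4*r))
14*P(-12, 5 - 1*2) = 14*((1 - 2*(-12))/(5 + 4*(-12))) = 14*((1 + 24)/(5 - 48)) = 14*(25/(-43)) = 14*(-1/43*25) = 14*(-25/43) = -350/43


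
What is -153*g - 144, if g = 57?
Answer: -8865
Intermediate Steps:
-153*g - 144 = -153*57 - 144 = -8721 - 144 = -8865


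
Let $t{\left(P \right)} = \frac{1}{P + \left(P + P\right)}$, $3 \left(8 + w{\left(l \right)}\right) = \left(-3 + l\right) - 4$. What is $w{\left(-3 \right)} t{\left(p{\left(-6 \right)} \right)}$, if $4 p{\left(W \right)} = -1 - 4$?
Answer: $\frac{136}{45} \approx 3.0222$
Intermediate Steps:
$w{\left(l \right)} = - \frac{31}{3} + \frac{l}{3}$ ($w{\left(l \right)} = -8 + \frac{\left(-3 + l\right) - 4}{3} = -8 + \frac{-7 + l}{3} = -8 + \left(- \frac{7}{3} + \frac{l}{3}\right) = - \frac{31}{3} + \frac{l}{3}$)
$p{\left(W \right)} = - \frac{5}{4}$ ($p{\left(W \right)} = \frac{-1 - 4}{4} = \frac{1}{4} \left(-5\right) = - \frac{5}{4}$)
$t{\left(P \right)} = \frac{1}{3 P}$ ($t{\left(P \right)} = \frac{1}{P + 2 P} = \frac{1}{3 P}$)
$w{\left(-3 \right)} t{\left(p{\left(-6 \right)} \right)} = \left(- \frac{31}{3} + \frac{1}{3} \left(-3\right)\right) \frac{1}{3 \left(- \frac{5}{4}\right)} = \left(- \frac{31}{3} - 1\right) \frac{1}{3} \left(- \frac{4}{5}\right) = \left(- \frac{34}{3}\right) \left(- \frac{4}{15}\right) = \frac{136}{45}$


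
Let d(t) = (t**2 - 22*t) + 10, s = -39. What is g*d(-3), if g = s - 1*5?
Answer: -3740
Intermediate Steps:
d(t) = 10 + t**2 - 22*t
g = -44 (g = -39 - 1*5 = -39 - 5 = -44)
g*d(-3) = -44*(10 + (-3)**2 - 22*(-3)) = -44*(10 + 9 + 66) = -44*85 = -3740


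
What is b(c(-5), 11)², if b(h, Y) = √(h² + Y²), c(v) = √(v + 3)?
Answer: 119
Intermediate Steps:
c(v) = √(3 + v)
b(h, Y) = √(Y² + h²)
b(c(-5), 11)² = (√(11² + (√(3 - 5))²))² = (√(121 + (√(-2))²))² = (√(121 + (I*√2)²))² = (√(121 - 2))² = (√119)² = 119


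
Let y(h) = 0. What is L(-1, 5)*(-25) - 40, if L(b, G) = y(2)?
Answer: -40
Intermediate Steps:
L(b, G) = 0
L(-1, 5)*(-25) - 40 = 0*(-25) - 40 = 0 - 40 = -40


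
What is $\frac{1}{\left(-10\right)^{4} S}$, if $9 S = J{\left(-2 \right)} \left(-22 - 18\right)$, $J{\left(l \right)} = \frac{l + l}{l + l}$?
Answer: $- \frac{9}{400000} \approx -2.25 \cdot 10^{-5}$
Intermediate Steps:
$J{\left(l \right)} = 1$ ($J{\left(l \right)} = \frac{2 l}{2 l} = 2 l \frac{1}{2 l} = 1$)
$S = - \frac{40}{9}$ ($S = \frac{1 \left(-22 - 18\right)}{9} = \frac{1 \left(-40\right)}{9} = \frac{1}{9} \left(-40\right) = - \frac{40}{9} \approx -4.4444$)
$\frac{1}{\left(-10\right)^{4} S} = \frac{1}{\left(-10\right)^{4} \left(- \frac{40}{9}\right)} = \frac{1}{10000} \left(- \frac{9}{40}\right) = - \frac{9}{400000}$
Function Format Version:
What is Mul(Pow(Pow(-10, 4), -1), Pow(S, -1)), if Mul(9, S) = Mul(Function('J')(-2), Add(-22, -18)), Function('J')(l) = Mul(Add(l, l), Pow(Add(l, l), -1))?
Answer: Rational(-9, 400000) ≈ -2.2500e-5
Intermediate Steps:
Function('J')(l) = 1 (Function('J')(l) = Mul(Mul(2, l), Pow(Mul(2, l), -1)) = Mul(Mul(2, l), Mul(Rational(1, 2), Pow(l, -1))) = 1)
S = Rational(-40, 9) (S = Mul(Rational(1, 9), Mul(1, Add(-22, -18))) = Mul(Rational(1, 9), Mul(1, -40)) = Mul(Rational(1, 9), -40) = Rational(-40, 9) ≈ -4.4444)
Mul(Pow(Pow(-10, 4), -1), Pow(S, -1)) = Mul(Pow(Pow(-10, 4), -1), Pow(Rational(-40, 9), -1)) = Mul(Pow(10000, -1), Rational(-9, 40)) = Mul(Rational(1, 10000), Rational(-9, 40)) = Rational(-9, 400000)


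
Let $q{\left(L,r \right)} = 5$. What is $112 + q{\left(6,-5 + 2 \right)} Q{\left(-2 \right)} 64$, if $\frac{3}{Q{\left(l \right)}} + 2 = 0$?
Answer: $-368$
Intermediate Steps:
$Q{\left(l \right)} = - \frac{3}{2}$ ($Q{\left(l \right)} = \frac{3}{-2 + 0} = \frac{3}{-2} = 3 \left(- \frac{1}{2}\right) = - \frac{3}{2}$)
$112 + q{\left(6,-5 + 2 \right)} Q{\left(-2 \right)} 64 = 112 + 5 \left(- \frac{3}{2}\right) 64 = 112 - 480 = -368$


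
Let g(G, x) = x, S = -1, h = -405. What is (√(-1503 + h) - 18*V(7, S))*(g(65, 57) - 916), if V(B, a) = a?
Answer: -15462 - 5154*I*√53 ≈ -15462.0 - 37522.0*I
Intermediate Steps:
(√(-1503 + h) - 18*V(7, S))*(g(65, 57) - 916) = (√(-1503 - 405) - 18*(-1))*(57 - 916) = (√(-1908) + 18)*(-859) = (6*I*√53 + 18)*(-859) = (18 + 6*I*√53)*(-859) = -15462 - 5154*I*√53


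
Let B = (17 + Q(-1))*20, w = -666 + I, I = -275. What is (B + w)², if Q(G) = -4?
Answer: 463761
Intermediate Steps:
w = -941 (w = -666 - 275 = -941)
B = 260 (B = (17 - 4)*20 = 13*20 = 260)
(B + w)² = (260 - 941)² = (-681)² = 463761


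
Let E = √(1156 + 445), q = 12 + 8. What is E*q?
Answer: 20*√1601 ≈ 800.25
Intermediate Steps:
q = 20
E = √1601 ≈ 40.013
E*q = √1601*20 = 20*√1601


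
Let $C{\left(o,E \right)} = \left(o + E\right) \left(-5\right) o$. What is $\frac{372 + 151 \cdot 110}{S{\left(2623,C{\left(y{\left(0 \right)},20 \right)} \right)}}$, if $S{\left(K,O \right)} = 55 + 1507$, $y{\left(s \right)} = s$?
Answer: $\frac{8491}{781} \approx 10.872$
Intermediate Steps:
$C{\left(o,E \right)} = o \left(- 5 E - 5 o\right)$ ($C{\left(o,E \right)} = \left(E + o\right) \left(-5\right) o = \left(- 5 E - 5 o\right) o = o \left(- 5 E - 5 o\right)$)
$S{\left(K,O \right)} = 1562$
$\frac{372 + 151 \cdot 110}{S{\left(2623,C{\left(y{\left(0 \right)},20 \right)} \right)}} = \frac{372 + 151 \cdot 110}{1562} = \left(372 + 16610\right) \frac{1}{1562} = 16982 \cdot \frac{1}{1562} = \frac{8491}{781}$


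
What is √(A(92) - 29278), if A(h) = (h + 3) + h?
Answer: I*√29091 ≈ 170.56*I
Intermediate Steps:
A(h) = 3 + 2*h (A(h) = (3 + h) + h = 3 + 2*h)
√(A(92) - 29278) = √((3 + 2*92) - 29278) = √((3 + 184) - 29278) = √(187 - 29278) = √(-29091) = I*√29091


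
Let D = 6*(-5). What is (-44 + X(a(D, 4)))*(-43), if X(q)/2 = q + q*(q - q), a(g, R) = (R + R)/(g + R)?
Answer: 24940/13 ≈ 1918.5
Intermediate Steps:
D = -30
a(g, R) = 2*R/(R + g) (a(g, R) = (2*R)/(R + g) = 2*R/(R + g))
X(q) = 2*q (X(q) = 2*(q + q*(q - q)) = 2*(q + q*0) = 2*(q + 0) = 2*q)
(-44 + X(a(D, 4)))*(-43) = (-44 + 2*(2*4/(4 - 30)))*(-43) = (-44 + 2*(2*4/(-26)))*(-43) = (-44 + 2*(2*4*(-1/26)))*(-43) = (-44 + 2*(-4/13))*(-43) = (-44 - 8/13)*(-43) = -580/13*(-43) = 24940/13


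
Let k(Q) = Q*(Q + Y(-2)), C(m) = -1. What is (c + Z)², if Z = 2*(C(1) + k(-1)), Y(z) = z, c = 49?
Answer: 2809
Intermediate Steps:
k(Q) = Q*(-2 + Q) (k(Q) = Q*(Q - 2) = Q*(-2 + Q))
Z = 4 (Z = 2*(-1 - (-2 - 1)) = 2*(-1 - 1*(-3)) = 2*(-1 + 3) = 2*2 = 4)
(c + Z)² = (49 + 4)² = 53² = 2809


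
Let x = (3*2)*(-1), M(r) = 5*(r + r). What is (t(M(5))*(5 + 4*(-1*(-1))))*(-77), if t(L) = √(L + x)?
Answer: -1386*√11 ≈ -4596.8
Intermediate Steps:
M(r) = 10*r (M(r) = 5*(2*r) = 10*r)
x = -6 (x = 6*(-1) = -6)
t(L) = √(-6 + L) (t(L) = √(L - 6) = √(-6 + L))
(t(M(5))*(5 + 4*(-1*(-1))))*(-77) = (√(-6 + 10*5)*(5 + 4*(-1*(-1))))*(-77) = (√(-6 + 50)*(5 + 4*1))*(-77) = (√44*(5 + 4))*(-77) = ((2*√11)*9)*(-77) = (18*√11)*(-77) = -1386*√11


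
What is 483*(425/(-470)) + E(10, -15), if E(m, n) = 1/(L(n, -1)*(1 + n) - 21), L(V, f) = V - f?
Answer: -7184531/16450 ≈ -436.75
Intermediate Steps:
E(m, n) = 1/(-21 + (1 + n)**2) (E(m, n) = 1/((n - 1*(-1))*(1 + n) - 21) = 1/((n + 1)*(1 + n) - 21) = 1/((1 + n)*(1 + n) - 21) = 1/((1 + n)**2 - 21) = 1/(-21 + (1 + n)**2))
483*(425/(-470)) + E(10, -15) = 483*(425/(-470)) + 1/(-20 - 15 - 15*(1 - 15)) = 483*(425*(-1/470)) + 1/(-20 - 15 - 15*(-14)) = 483*(-85/94) + 1/(-20 - 15 + 210) = -41055/94 + 1/175 = -7184531/16450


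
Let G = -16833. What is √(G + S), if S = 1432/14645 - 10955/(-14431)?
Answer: 2*I*√187953764472470738165/211341995 ≈ 129.74*I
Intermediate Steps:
S = 181101167/211341995 (S = 1432*(1/14645) - 10955*(-1/14431) = 1432/14645 + 10955/14431 = 181101167/211341995 ≈ 0.85691)
√(G + S) = √(-16833 + 181101167/211341995) = √(-3557338700668/211341995) = 2*I*√187953764472470738165/211341995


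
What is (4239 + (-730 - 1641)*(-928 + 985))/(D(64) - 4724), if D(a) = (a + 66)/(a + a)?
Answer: 2792704/100757 ≈ 27.717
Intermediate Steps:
D(a) = (66 + a)/(2*a) (D(a) = (66 + a)/((2*a)) = (66 + a)*(1/(2*a)) = (66 + a)/(2*a))
(4239 + (-730 - 1641)*(-928 + 985))/(D(64) - 4724) = (4239 + (-730 - 1641)*(-928 + 985))/((1/2)*(66 + 64)/64 - 4724) = (4239 - 2371*57)/((1/2)*(1/64)*130 - 4724) = (4239 - 135147)/(65/64 - 4724) = -130908/(-302271/64) = -130908*(-64/302271) = 2792704/100757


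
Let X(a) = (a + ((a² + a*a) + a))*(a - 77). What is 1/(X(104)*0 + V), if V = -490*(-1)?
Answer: 1/490 ≈ 0.0020408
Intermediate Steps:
V = 490
X(a) = (-77 + a)*(2*a + 2*a²) (X(a) = (a + ((a² + a²) + a))*(-77 + a) = (a + (2*a² + a))*(-77 + a) = (a + (a + 2*a²))*(-77 + a) = (2*a + 2*a²)*(-77 + a) = (-77 + a)*(2*a + 2*a²))
1/(X(104)*0 + V) = 1/((2*104*(-77 + 104² - 76*104))*0 + 490) = 1/((2*104*(-77 + 10816 - 7904))*0 + 490) = 1/((2*104*2835)*0 + 490) = 1/(589680*0 + 490) = 1/(0 + 490) = 1/490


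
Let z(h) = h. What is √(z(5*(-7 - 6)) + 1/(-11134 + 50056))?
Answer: I*√98469896538/38922 ≈ 8.0623*I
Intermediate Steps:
√(z(5*(-7 - 6)) + 1/(-11134 + 50056)) = √(5*(-7 - 6) + 1/(-11134 + 50056)) = √(5*(-13) + 1/38922) = √(-65 + 1/38922) = √(-2529929/38922) = I*√98469896538/38922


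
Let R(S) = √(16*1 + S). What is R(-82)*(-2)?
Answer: -2*I*√66 ≈ -16.248*I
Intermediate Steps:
R(S) = √(16 + S)
R(-82)*(-2) = √(16 - 82)*(-2) = √(-66)*(-2) = (I*√66)*(-2) = -2*I*√66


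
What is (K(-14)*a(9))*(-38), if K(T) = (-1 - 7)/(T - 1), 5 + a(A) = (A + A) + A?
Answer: -6688/15 ≈ -445.87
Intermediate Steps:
a(A) = -5 + 3*A (a(A) = -5 + ((A + A) + A) = -5 + (2*A + A) = -5 + 3*A)
K(T) = -8/(-1 + T)
(K(-14)*a(9))*(-38) = ((-8/(-1 - 14))*(-5 + 3*9))*(-38) = ((-8/(-15))*(-5 + 27))*(-38) = (-8*(-1/15)*22)*(-38) = ((8/15)*22)*(-38) = (176/15)*(-38) = -6688/15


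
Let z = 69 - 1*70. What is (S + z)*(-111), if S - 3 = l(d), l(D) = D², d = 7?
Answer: -5661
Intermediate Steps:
z = -1 (z = 69 - 70 = -1)
S = 52 (S = 3 + 7² = 3 + 49 = 52)
(S + z)*(-111) = (52 - 1)*(-111) = 51*(-111) = -5661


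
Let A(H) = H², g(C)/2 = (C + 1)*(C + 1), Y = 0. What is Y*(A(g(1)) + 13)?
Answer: 0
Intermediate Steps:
g(C) = 2*(1 + C)² (g(C) = 2*((C + 1)*(C + 1)) = 2*((1 + C)*(1 + C)) = 2*(1 + C)²)
Y*(A(g(1)) + 13) = 0*((2*(1 + 1)²)² + 13) = 0*((2*2²)² + 13) = 0*((2*4)² + 13) = 0*(8² + 13) = 0*(64 + 13) = 0*77 = 0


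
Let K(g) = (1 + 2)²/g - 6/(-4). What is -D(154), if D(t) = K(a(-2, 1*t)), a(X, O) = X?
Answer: 3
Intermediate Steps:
K(g) = 3/2 + 9/g (K(g) = 3²/g - 6*(-¼) = 9/g + 3/2 = 3/2 + 9/g)
D(t) = -3 (D(t) = 3/2 + 9/(-2) = 3/2 + 9*(-½) = 3/2 - 9/2 = -3)
-D(154) = -1*(-3) = 3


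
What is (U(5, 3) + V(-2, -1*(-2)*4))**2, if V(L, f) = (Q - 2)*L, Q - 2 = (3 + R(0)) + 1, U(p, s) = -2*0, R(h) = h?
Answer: 64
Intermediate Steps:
U(p, s) = 0
Q = 6 (Q = 2 + ((3 + 0) + 1) = 2 + (3 + 1) = 2 + 4 = 6)
V(L, f) = 4*L (V(L, f) = (6 - 2)*L = 4*L)
(U(5, 3) + V(-2, -1*(-2)*4))**2 = (0 + 4*(-2))**2 = (0 - 8)**2 = (-8)**2 = 64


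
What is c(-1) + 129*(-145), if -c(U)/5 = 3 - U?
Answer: -18725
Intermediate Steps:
c(U) = -15 + 5*U (c(U) = -5*(3 - U) = -15 + 5*U)
c(-1) + 129*(-145) = (-15 + 5*(-1)) + 129*(-145) = (-15 - 5) - 18705 = -20 - 18705 = -18725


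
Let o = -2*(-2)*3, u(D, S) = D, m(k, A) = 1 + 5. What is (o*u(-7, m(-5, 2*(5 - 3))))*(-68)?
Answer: 5712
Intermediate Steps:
m(k, A) = 6
o = 12 (o = 4*3 = 12)
(o*u(-7, m(-5, 2*(5 - 3))))*(-68) = (12*(-7))*(-68) = -84*(-68) = 5712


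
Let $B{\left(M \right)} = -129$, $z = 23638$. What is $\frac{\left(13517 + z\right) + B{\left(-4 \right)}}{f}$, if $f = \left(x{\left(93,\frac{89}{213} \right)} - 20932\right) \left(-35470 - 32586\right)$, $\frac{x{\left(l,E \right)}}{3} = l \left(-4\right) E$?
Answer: $\frac{1314423}{51698059840} \approx 2.5425 \cdot 10^{-5}$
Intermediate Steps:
$x{\left(l,E \right)} = - 12 E l$ ($x{\left(l,E \right)} = 3 l \left(-4\right) E = 3 - 4 l E = 3 \left(- 4 E l\right) = - 12 E l$)
$f = \frac{103396119680}{71}$ ($f = \left(\left(-12\right) \frac{89}{213} \cdot 93 - 20932\right) \left(-35470 - 32586\right) = \left(\left(-12\right) 89 \cdot \frac{1}{213} \cdot 93 - 20932\right) \left(-68056\right) = \left(\left(-12\right) \frac{89}{213} \cdot 93 - 20932\right) \left(-68056\right) = \left(- \frac{33108}{71} - 20932\right) \left(-68056\right) = \left(- \frac{1519280}{71}\right) \left(-68056\right) = \frac{103396119680}{71} \approx 1.4563 \cdot 10^{9}$)
$\frac{\left(13517 + z\right) + B{\left(-4 \right)}}{f} = \frac{\left(13517 + 23638\right) - 129}{\frac{103396119680}{71}} = \left(37155 - 129\right) \frac{71}{103396119680} = 37026 \cdot \frac{71}{103396119680} = \frac{1314423}{51698059840}$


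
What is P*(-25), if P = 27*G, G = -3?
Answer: 2025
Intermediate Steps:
P = -81 (P = 27*(-3) = -81)
P*(-25) = -81*(-25) = 2025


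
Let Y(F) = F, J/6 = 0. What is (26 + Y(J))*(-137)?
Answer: -3562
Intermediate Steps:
J = 0 (J = 6*0 = 0)
(26 + Y(J))*(-137) = (26 + 0)*(-137) = 26*(-137) = -3562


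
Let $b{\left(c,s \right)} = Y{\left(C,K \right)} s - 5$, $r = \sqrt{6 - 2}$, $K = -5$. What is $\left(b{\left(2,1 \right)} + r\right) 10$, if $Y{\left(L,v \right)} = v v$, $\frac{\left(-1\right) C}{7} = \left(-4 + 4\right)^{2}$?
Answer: $220$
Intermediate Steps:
$r = 2$ ($r = \sqrt{4} = 2$)
$C = 0$ ($C = - 7 \left(-4 + 4\right)^{2} = - 7 \cdot 0^{2} = \left(-7\right) 0 = 0$)
$Y{\left(L,v \right)} = v^{2}$
$b{\left(c,s \right)} = -5 + 25 s$ ($b{\left(c,s \right)} = \left(-5\right)^{2} s - 5 = 25 s - 5 = -5 + 25 s$)
$\left(b{\left(2,1 \right)} + r\right) 10 = \left(\left(-5 + 25 \cdot 1\right) + 2\right) 10 = \left(\left(-5 + 25\right) + 2\right) 10 = \left(20 + 2\right) 10 = 22 \cdot 10 = 220$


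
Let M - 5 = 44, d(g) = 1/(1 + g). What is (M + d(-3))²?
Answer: 9409/4 ≈ 2352.3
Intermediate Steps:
M = 49 (M = 5 + 44 = 49)
(M + d(-3))² = (49 + 1/(1 - 3))² = (49 + 1/(-2))² = (49 - ½)² = (97/2)² = 9409/4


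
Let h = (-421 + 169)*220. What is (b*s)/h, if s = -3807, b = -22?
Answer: -423/280 ≈ -1.5107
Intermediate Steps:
h = -55440 (h = -252*220 = -55440)
(b*s)/h = -22*(-3807)/(-55440) = 83754*(-1/55440) = -423/280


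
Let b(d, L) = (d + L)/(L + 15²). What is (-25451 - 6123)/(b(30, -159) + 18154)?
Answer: -694628/399345 ≈ -1.7394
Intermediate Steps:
b(d, L) = (L + d)/(225 + L) (b(d, L) = (L + d)/(L + 225) = (L + d)/(225 + L))
(-25451 - 6123)/(b(30, -159) + 18154) = (-25451 - 6123)/((-159 + 30)/(225 - 159) + 18154) = -31574/(-129/66 + 18154) = -31574/((1/66)*(-129) + 18154) = -31574/(-43/22 + 18154) = -31574/399345/22 = -31574*22/399345 = -694628/399345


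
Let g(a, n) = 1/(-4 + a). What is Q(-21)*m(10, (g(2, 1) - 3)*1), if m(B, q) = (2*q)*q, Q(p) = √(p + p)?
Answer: 49*I*√42/2 ≈ 158.78*I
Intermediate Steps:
Q(p) = √2*√p (Q(p) = √(2*p) = √2*√p)
m(B, q) = 2*q²
Q(-21)*m(10, (g(2, 1) - 3)*1) = (√2*√(-21))*(2*((1/(-4 + 2) - 3)*1)²) = (√2*(I*√21))*(2*((1/(-2) - 3)*1)²) = (I*√42)*(2*((-½ - 3)*1)²) = (I*√42)*(2*(-7/2*1)²) = (I*√42)*(2*(-7/2)²) = (I*√42)*(2*(49/4)) = (I*√42)*(49/2) = 49*I*√42/2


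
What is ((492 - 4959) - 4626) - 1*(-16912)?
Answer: 7819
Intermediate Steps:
((492 - 4959) - 4626) - 1*(-16912) = (-4467 - 4626) + 16912 = -9093 + 16912 = 7819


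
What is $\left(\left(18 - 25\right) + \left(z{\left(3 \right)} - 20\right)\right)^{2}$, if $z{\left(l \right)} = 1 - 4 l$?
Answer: $1444$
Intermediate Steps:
$\left(\left(18 - 25\right) + \left(z{\left(3 \right)} - 20\right)\right)^{2} = \left(\left(18 - 25\right) + \left(\left(1 - 12\right) - 20\right)\right)^{2} = \left(-7 + \left(\left(1 - 12\right) - 20\right)\right)^{2} = \left(-7 - 31\right)^{2} = \left(-38\right)^{2} = 1444$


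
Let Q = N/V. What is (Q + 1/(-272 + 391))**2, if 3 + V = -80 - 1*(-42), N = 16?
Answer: 3470769/23804641 ≈ 0.14580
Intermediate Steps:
V = -41 (V = -3 + (-80 - 1*(-42)) = -3 + (-80 + 42) = -3 - 38 = -41)
Q = -16/41 (Q = 16/(-41) = 16*(-1/41) = -16/41 ≈ -0.39024)
(Q + 1/(-272 + 391))**2 = (-16/41 + 1/(-272 + 391))**2 = (-16/41 + 1/119)**2 = (-1863/4879)**2 = 3470769/23804641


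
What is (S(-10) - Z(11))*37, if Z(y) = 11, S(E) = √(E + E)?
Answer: -407 + 74*I*√5 ≈ -407.0 + 165.47*I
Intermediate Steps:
S(E) = √2*√E (S(E) = √(2*E) = √2*√E)
(S(-10) - Z(11))*37 = (√2*√(-10) - 1*11)*37 = (√2*(I*√10) - 11)*37 = (2*I*√5 - 11)*37 = (-11 + 2*I*√5)*37 = -407 + 74*I*√5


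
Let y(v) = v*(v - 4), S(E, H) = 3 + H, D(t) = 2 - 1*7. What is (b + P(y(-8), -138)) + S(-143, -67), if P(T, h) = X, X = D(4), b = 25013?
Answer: 24944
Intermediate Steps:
D(t) = -5 (D(t) = 2 - 7 = -5)
y(v) = v*(-4 + v)
X = -5
P(T, h) = -5
(b + P(y(-8), -138)) + S(-143, -67) = (25013 - 5) + (3 - 67) = 25008 - 64 = 24944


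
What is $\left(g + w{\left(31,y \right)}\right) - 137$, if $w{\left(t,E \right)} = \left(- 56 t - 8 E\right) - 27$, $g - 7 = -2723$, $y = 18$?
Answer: $-4760$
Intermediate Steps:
$g = -2716$ ($g = 7 - 2723 = -2716$)
$w{\left(t,E \right)} = -27 - 56 t - 8 E$
$\left(g + w{\left(31,y \right)}\right) - 137 = \left(-2716 - 1907\right) - 137 = -4623 - 137 = -4760$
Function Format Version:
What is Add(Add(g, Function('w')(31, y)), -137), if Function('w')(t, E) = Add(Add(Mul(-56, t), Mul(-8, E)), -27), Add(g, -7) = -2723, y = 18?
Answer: -4760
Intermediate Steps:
g = -2716 (g = Add(7, -2723) = -2716)
Function('w')(t, E) = Add(-27, Mul(-56, t), Mul(-8, E))
Add(Add(g, Function('w')(31, y)), -137) = Add(Add(-2716, Add(-27, Mul(-56, 31), Mul(-8, 18))), -137) = Add(Add(-2716, Add(-27, -1736, -144)), -137) = Add(Add(-2716, -1907), -137) = Add(-4623, -137) = -4760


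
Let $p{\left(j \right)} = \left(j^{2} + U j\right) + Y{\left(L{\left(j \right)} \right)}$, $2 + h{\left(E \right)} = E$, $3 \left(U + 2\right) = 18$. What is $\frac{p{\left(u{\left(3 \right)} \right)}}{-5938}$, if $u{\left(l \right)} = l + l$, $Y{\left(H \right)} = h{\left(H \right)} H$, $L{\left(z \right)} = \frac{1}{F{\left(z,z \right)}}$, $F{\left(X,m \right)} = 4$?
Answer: $- \frac{953}{95008} \approx -0.010031$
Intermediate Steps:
$L{\left(z \right)} = \frac{1}{4}$
$U = 4$ ($U = -2 + \frac{1}{3} \cdot 18 = -2 + 6 = 4$)
$h{\left(E \right)} = -2 + E$
$Y{\left(H \right)} = H \left(-2 + H\right)$ ($Y{\left(H \right)} = \left(-2 + H\right) H = H \left(-2 + H\right)$)
$u{\left(l \right)} = 2 l$
$p{\left(j \right)} = - \frac{7}{16} + j^{2} + 4 j$ ($p{\left(j \right)} = \left(j^{2} + 4 j\right) + \frac{-2 + \frac{1}{4}}{4} = \left(j^{2} + 4 j\right) + \frac{1}{4} \left(- \frac{7}{4}\right) = \left(j^{2} + 4 j\right) - \frac{7}{16} = - \frac{7}{16} + j^{2} + 4 j$)
$\frac{p{\left(u{\left(3 \right)} \right)}}{-5938} = \frac{- \frac{7}{16} + \left(2 \cdot 3\right)^{2} + 4 \cdot 2 \cdot 3}{-5938} = \left(- \frac{7}{16} + 6^{2} + 4 \cdot 6\right) \left(- \frac{1}{5938}\right) = \left(- \frac{7}{16} + 36 + 24\right) \left(- \frac{1}{5938}\right) = \frac{953}{16} \left(- \frac{1}{5938}\right) = - \frac{953}{95008}$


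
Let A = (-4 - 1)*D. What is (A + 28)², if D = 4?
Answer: 64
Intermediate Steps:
A = -20 (A = (-4 - 1)*4 = -5*4 = -20)
(A + 28)² = (-20 + 28)² = 8² = 64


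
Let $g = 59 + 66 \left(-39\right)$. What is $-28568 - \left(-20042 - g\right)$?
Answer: $-11041$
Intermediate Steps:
$g = -2515$ ($g = 59 - 2574 = -2515$)
$-28568 - \left(-20042 - g\right) = -28568 - \left(-20042 - -2515\right) = -28568 - \left(-20042 + 2515\right) = -28568 - -17527 = -28568 + 17527 = -11041$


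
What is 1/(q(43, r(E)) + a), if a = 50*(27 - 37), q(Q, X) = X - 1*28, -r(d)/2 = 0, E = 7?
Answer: -1/528 ≈ -0.0018939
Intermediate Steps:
r(d) = 0 (r(d) = -2*0 = 0)
q(Q, X) = -28 + X (q(Q, X) = X - 28 = -28 + X)
a = -500 (a = 50*(-10) = -500)
1/(q(43, r(E)) + a) = 1/((-28 + 0) - 500) = 1/(-28 - 500) = 1/(-528) = -1/528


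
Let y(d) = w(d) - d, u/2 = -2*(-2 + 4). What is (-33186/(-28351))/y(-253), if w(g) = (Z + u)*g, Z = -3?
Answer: 5531/14345606 ≈ 0.00038555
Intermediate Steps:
u = -8 (u = 2*(-2*(-2 + 4)) = 2*(-2*2) = 2*(-4) = -8)
w(g) = -11*g (w(g) = (-3 - 8)*g = -11*g)
y(d) = -12*d (y(d) = -11*d - d = -12*d)
(-33186/(-28351))/y(-253) = (-33186/(-28351))/((-12*(-253))) = -33186*(-1/28351)/3036 = (33186/28351)*(1/3036) = 5531/14345606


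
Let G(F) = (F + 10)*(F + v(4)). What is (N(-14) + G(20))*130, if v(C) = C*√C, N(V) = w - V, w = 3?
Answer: 111410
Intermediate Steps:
N(V) = 3 - V
v(C) = C^(3/2)
G(F) = (8 + F)*(10 + F) (G(F) = (F + 10)*(F + 4^(3/2)) = (10 + F)*(F + 8) = (10 + F)*(8 + F) = (8 + F)*(10 + F))
(N(-14) + G(20))*130 = ((3 - 1*(-14)) + (80 + 20² + 18*20))*130 = ((3 + 14) + (80 + 400 + 360))*130 = (17 + 840)*130 = 857*130 = 111410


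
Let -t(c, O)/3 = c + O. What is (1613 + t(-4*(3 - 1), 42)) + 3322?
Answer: 4833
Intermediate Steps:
t(c, O) = -3*O - 3*c (t(c, O) = -3*(c + O) = -3*(O + c) = -3*O - 3*c)
(1613 + t(-4*(3 - 1), 42)) + 3322 = (1613 + (-3*42 - (-12)*(3 - 1))) + 3322 = (1613 + (-126 - (-12)*2)) + 3322 = (1613 + (-126 - 3*(-8))) + 3322 = (1613 + (-126 + 24)) + 3322 = (1613 - 102) + 3322 = 1511 + 3322 = 4833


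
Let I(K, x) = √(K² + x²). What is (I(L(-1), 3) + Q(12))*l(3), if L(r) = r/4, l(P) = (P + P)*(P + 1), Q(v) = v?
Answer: 288 + 6*√145 ≈ 360.25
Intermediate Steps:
l(P) = 2*P*(1 + P) (l(P) = (2*P)*(1 + P) = 2*P*(1 + P))
L(r) = r/4 (L(r) = r*(¼) = r/4)
(I(L(-1), 3) + Q(12))*l(3) = (√(((¼)*(-1))² + 3²) + 12)*(2*3*(1 + 3)) = (√((-¼)² + 9) + 12)*(2*3*4) = (√(1/16 + 9) + 12)*24 = (√(145/16) + 12)*24 = (√145/4 + 12)*24 = (12 + √145/4)*24 = 288 + 6*√145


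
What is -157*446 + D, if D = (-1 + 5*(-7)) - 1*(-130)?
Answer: -69928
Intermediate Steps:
D = 94 (D = (-1 - 35) + 130 = -36 + 130 = 94)
-157*446 + D = -157*446 + 94 = -70022 + 94 = -69928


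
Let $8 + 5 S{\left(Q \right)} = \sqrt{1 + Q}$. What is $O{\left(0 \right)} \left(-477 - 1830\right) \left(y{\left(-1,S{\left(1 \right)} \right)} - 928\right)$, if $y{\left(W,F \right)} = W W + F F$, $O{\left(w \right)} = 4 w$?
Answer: $0$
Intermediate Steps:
$S{\left(Q \right)} = - \frac{8}{5} + \frac{\sqrt{1 + Q}}{5}$
$y{\left(W,F \right)} = F^{2} + W^{2}$ ($y{\left(W,F \right)} = W^{2} + F^{2} = F^{2} + W^{2}$)
$O{\left(0 \right)} \left(-477 - 1830\right) \left(y{\left(-1,S{\left(1 \right)} \right)} - 928\right) = 4 \cdot 0 \left(-477 - 1830\right) \left(\left(\left(- \frac{8}{5} + \frac{\sqrt{1 + 1}}{5}\right)^{2} + \left(-1\right)^{2}\right) - 928\right) = 0 \left(- 2307 \left(\left(\left(- \frac{8}{5} + \frac{\sqrt{2}}{5}\right)^{2} + 1\right) - 928\right)\right) = 0 \left(- 2307 \left(\left(1 + \left(- \frac{8}{5} + \frac{\sqrt{2}}{5}\right)^{2}\right) - 928\right)\right) = 0 \left(- 2307 \left(-927 + \left(- \frac{8}{5} + \frac{\sqrt{2}}{5}\right)^{2}\right)\right) = 0 \left(2138589 - 2307 \left(- \frac{8}{5} + \frac{\sqrt{2}}{5}\right)^{2}\right) = 0$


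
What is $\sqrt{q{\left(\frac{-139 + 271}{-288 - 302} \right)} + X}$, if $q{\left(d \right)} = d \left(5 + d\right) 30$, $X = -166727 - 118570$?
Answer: $\frac{i \sqrt{24830761245}}{295} \approx 534.16 i$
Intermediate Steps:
$X = -285297$ ($X = -166727 - 118570 = -285297$)
$q{\left(d \right)} = 30 d \left(5 + d\right)$
$\sqrt{q{\left(\frac{-139 + 271}{-288 - 302} \right)} + X} = \sqrt{30 \frac{-139 + 271}{-288 - 302} \left(5 + \frac{-139 + 271}{-288 - 302}\right) - 285297} = \sqrt{30 \frac{132}{-590} \left(5 + \frac{132}{-590}\right) - 285297} = \sqrt{30 \cdot 132 \left(- \frac{1}{590}\right) \left(5 + 132 \left(- \frac{1}{590}\right)\right) - 285297} = \sqrt{30 \left(- \frac{66}{295}\right) \left(5 - \frac{66}{295}\right) - 285297} = \sqrt{30 \left(- \frac{66}{295}\right) \frac{1409}{295} - 285297} = \sqrt{- \frac{557964}{17405} - 285297} = \sqrt{- \frac{4966152249}{17405}} = \frac{i \sqrt{24830761245}}{295}$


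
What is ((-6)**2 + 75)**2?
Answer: 12321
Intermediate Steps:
((-6)**2 + 75)**2 = (36 + 75)**2 = 111**2 = 12321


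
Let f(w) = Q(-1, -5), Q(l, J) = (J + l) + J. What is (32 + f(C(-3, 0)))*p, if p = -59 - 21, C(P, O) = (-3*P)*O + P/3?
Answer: -1680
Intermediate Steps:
Q(l, J) = l + 2*J
C(P, O) = P/3 - 3*O*P (C(P, O) = -3*O*P + P*(⅓) = -3*O*P + P/3 = P/3 - 3*O*P)
f(w) = -11 (f(w) = -1 + 2*(-5) = -1 - 10 = -11)
p = -80
(32 + f(C(-3, 0)))*p = (32 - 11)*(-80) = 21*(-80) = -1680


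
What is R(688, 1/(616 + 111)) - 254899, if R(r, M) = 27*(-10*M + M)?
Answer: -185311816/727 ≈ -2.5490e+5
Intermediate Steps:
R(r, M) = -243*M (R(r, M) = 27*(-9*M) = -243*M)
R(688, 1/(616 + 111)) - 254899 = -243/(616 + 111) - 254899 = -243/727 - 254899 = -185311816/727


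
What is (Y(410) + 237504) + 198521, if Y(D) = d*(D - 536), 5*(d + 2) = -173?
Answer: 2203183/5 ≈ 4.4064e+5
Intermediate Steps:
d = -183/5 (d = -2 + (⅕)*(-173) = -2 - 173/5 = -183/5 ≈ -36.600)
Y(D) = 98088/5 - 183*D/5 (Y(D) = -183*(D - 536)/5 = -183*(-536 + D)/5 = 98088/5 - 183*D/5)
(Y(410) + 237504) + 198521 = ((98088/5 - 183/5*410) + 237504) + 198521 = ((98088/5 - 15006) + 237504) + 198521 = (23058/5 + 237504) + 198521 = 1210578/5 + 198521 = 2203183/5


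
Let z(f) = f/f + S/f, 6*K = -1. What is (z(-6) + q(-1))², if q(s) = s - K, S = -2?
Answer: ¼ ≈ 0.25000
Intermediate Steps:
K = -⅙ (K = (⅙)*(-1) = -⅙ ≈ -0.16667)
z(f) = 1 - 2/f (z(f) = f/f - 2/f = 1 - 2/f)
q(s) = ⅙ + s (q(s) = s - 1*(-⅙) = s + ⅙ = ⅙ + s)
(z(-6) + q(-1))² = ((-2 - 6)/(-6) + (⅙ - 1))² = (-⅙*(-8) - ⅚)² = (4/3 - ⅚)² = (½)² = ¼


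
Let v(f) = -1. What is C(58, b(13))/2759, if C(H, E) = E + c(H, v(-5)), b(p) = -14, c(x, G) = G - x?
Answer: -73/2759 ≈ -0.026459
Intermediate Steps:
C(H, E) = -1 + E - H (C(H, E) = E + (-1 - H) = -1 + E - H)
C(58, b(13))/2759 = (-1 - 14 - 1*58)/2759 = (-1 - 14 - 58)*(1/2759) = -73*1/2759 = -73/2759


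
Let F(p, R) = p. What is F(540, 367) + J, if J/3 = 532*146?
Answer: 233556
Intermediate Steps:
J = 233016 (J = 3*(532*146) = 3*77672 = 233016)
F(540, 367) + J = 540 + 233016 = 233556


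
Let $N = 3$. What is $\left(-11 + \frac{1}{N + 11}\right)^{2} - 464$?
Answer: $- \frac{67535}{196} \approx -344.57$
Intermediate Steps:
$\left(-11 + \frac{1}{N + 11}\right)^{2} - 464 = \left(-11 + \frac{1}{3 + 11}\right)^{2} - 464 = \left(-11 + \frac{1}{14}\right)^{2} - 464 = \left(- \frac{153}{14}\right)^{2} - 464 = \frac{23409}{196} - 464 = - \frac{67535}{196}$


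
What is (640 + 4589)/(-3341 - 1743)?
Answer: -5229/5084 ≈ -1.0285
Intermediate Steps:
(640 + 4589)/(-3341 - 1743) = 5229/(-5084) = 5229*(-1/5084) = -5229/5084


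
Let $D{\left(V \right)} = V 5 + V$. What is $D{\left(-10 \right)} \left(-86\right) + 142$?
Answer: $5302$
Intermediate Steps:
$D{\left(V \right)} = 6 V$ ($D{\left(V \right)} = 5 V + V = 6 V$)
$D{\left(-10 \right)} \left(-86\right) + 142 = 6 \left(-10\right) \left(-86\right) + 142 = \left(-60\right) \left(-86\right) + 142 = 5160 + 142 = 5302$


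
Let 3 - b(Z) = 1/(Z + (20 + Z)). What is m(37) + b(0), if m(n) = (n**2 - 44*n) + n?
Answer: -4381/20 ≈ -219.05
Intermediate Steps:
b(Z) = 3 - 1/(20 + 2*Z) (b(Z) = 3 - 1/(Z + (20 + Z)) = 3 - 1/(20 + 2*Z))
m(n) = n**2 - 43*n
m(37) + b(0) = 37*(-43 + 37) + (59 + 6*0)/(2*(10 + 0)) = 37*(-6) + (1/2)*(59 + 0)/10 = -222 + (1/2)*(1/10)*59 = -222 + 59/20 = -4381/20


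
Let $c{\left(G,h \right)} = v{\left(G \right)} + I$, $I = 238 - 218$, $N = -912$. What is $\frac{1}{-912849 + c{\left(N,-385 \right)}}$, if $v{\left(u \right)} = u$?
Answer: $- \frac{1}{913741} \approx -1.0944 \cdot 10^{-6}$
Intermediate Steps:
$I = 20$ ($I = 238 - 218 = 20$)
$c{\left(G,h \right)} = 20 + G$ ($c{\left(G,h \right)} = G + 20 = 20 + G$)
$\frac{1}{-912849 + c{\left(N,-385 \right)}} = \frac{1}{-912849 + \left(20 - 912\right)} = \frac{1}{-912849 - 892} = \frac{1}{-913741} = - \frac{1}{913741}$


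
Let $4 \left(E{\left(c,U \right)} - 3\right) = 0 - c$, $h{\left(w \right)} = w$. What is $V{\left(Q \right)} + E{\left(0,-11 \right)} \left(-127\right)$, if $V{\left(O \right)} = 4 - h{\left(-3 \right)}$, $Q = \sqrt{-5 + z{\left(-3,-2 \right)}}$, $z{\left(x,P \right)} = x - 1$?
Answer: $-374$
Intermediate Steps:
$z{\left(x,P \right)} = -1 + x$ ($z{\left(x,P \right)} = x - 1 = -1 + x$)
$E{\left(c,U \right)} = 3 - \frac{c}{4}$ ($E{\left(c,U \right)} = 3 + \frac{0 - c}{4} = 3 + \frac{\left(-1\right) c}{4} = 3 - \frac{c}{4}$)
$Q = 3 i$ ($Q = \sqrt{-5 - 4} = \sqrt{-9} = 3 i \approx 3.0 i$)
$V{\left(O \right)} = 7$ ($V{\left(O \right)} = 4 - -3 = 4 + 3 = 7$)
$V{\left(Q \right)} + E{\left(0,-11 \right)} \left(-127\right) = 7 + \left(3 - 0\right) \left(-127\right) = 7 + \left(3 + 0\right) \left(-127\right) = 7 + 3 \left(-127\right) = 7 - 381 = -374$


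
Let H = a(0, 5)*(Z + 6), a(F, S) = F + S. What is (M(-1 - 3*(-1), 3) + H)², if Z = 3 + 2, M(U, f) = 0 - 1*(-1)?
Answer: 3136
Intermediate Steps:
M(U, f) = 1 (M(U, f) = 0 + 1 = 1)
Z = 5
H = 55 (H = (0 + 5)*(5 + 6) = 5*11 = 55)
(M(-1 - 3*(-1), 3) + H)² = (1 + 55)² = 56² = 3136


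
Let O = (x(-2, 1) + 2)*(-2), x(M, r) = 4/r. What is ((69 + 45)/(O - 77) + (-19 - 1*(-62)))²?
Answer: 13786369/7921 ≈ 1740.5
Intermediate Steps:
O = -12 (O = (4/1 + 2)*(-2) = (4*1 + 2)*(-2) = (4 + 2)*(-2) = 6*(-2) = -12)
((69 + 45)/(O - 77) + (-19 - 1*(-62)))² = ((69 + 45)/(-12 - 77) + (-19 - 1*(-62)))² = (114/(-89) + (-19 + 62))² = (114*(-1/89) + 43)² = (-114/89 + 43)² = (3713/89)² = 13786369/7921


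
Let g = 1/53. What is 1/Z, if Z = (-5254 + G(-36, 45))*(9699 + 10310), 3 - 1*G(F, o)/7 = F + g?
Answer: -53/5282376000 ≈ -1.0033e-8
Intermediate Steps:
g = 1/53 ≈ 0.018868
G(F, o) = 1106/53 - 7*F (G(F, o) = 21 - 7*(F + 1/53) = 21 - 7*(1/53 + F) = 21 + (-7/53 - 7*F) = 1106/53 - 7*F)
Z = -5282376000/53 (Z = (-5254 + (1106/53 - 7*(-36)))*(9699 + 10310) = (-5254 + (1106/53 + 252))*20009 = (-5254 + 14462/53)*20009 = -264000/53*20009 = -5282376000/53 ≈ -9.9667e+7)
1/Z = 1/(-5282376000/53) = -53/5282376000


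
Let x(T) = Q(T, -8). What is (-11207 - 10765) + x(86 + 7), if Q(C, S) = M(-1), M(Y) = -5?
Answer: -21977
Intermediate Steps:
Q(C, S) = -5
x(T) = -5
(-11207 - 10765) + x(86 + 7) = (-11207 - 10765) - 5 = -21972 - 5 = -21977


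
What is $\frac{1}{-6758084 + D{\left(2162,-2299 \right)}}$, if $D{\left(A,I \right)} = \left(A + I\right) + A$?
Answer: $- \frac{1}{6756059} \approx -1.4802 \cdot 10^{-7}$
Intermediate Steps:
$D{\left(A,I \right)} = I + 2 A$
$\frac{1}{-6758084 + D{\left(2162,-2299 \right)}} = \frac{1}{-6758084 + \left(-2299 + 2 \cdot 2162\right)} = \frac{1}{-6758084 + \left(-2299 + 4324\right)} = \frac{1}{-6758084 + 2025} = \frac{1}{-6756059} = - \frac{1}{6756059}$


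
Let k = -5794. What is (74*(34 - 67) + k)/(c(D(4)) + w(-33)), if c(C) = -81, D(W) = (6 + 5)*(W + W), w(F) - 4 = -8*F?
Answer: -8236/187 ≈ -44.043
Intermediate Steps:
w(F) = 4 - 8*F
D(W) = 22*W (D(W) = 11*(2*W) = 22*W)
(74*(34 - 67) + k)/(c(D(4)) + w(-33)) = (74*(34 - 67) - 5794)/(-81 + (4 - 8*(-33))) = (74*(-33) - 5794)/(-81 + (4 + 264)) = (-2442 - 5794)/(-81 + 268) = -8236/187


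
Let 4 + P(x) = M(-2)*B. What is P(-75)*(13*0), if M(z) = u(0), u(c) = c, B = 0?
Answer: 0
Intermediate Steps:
M(z) = 0
P(x) = -4 (P(x) = -4 + 0*0 = -4 + 0 = -4)
P(-75)*(13*0) = -52*0 = -4*0 = 0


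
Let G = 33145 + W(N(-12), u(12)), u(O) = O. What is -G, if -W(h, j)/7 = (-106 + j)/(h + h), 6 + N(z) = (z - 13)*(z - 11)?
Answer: -18859834/569 ≈ -33146.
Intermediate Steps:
N(z) = -6 + (-13 + z)*(-11 + z) (N(z) = -6 + (z - 13)*(z - 11) = -6 + (-13 + z)*(-11 + z))
W(h, j) = -7*(-106 + j)/(2*h) (W(h, j) = -7*(-106 + j)/(h + h) = -7*(-106 + j)/(2*h))
G = 18859834/569 (G = 33145 + 7*(106 - 1*12)/(2*(137 + (-12)² - 24*(-12))) = 33145 + 7*(106 - 12)/(2*(137 + 144 + 288)) = 33145 + (7/2)*94/569 = 33145 + (7/2)*(1/569)*94 = 33145 + 329/569 = 18859834/569 ≈ 33146.)
-G = -1*18859834/569 = -18859834/569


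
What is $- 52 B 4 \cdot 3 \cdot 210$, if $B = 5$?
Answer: $-655200$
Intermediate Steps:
$- 52 B 4 \cdot 3 \cdot 210 = - 52 \cdot 5 \cdot 4 \cdot 3 \cdot 210 = - 52 \cdot 20 \cdot 3 \cdot 210 = \left(-52\right) 60 \cdot 210 = \left(-3120\right) 210 = -655200$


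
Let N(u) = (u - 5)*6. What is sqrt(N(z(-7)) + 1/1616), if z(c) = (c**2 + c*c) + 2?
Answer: sqrt(93033221)/404 ≈ 23.875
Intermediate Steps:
z(c) = 2 + 2*c**2 (z(c) = (c**2 + c**2) + 2 = 2*c**2 + 2 = 2 + 2*c**2)
N(u) = -30 + 6*u (N(u) = (-5 + u)*6 = -30 + 6*u)
sqrt(N(z(-7)) + 1/1616) = sqrt((-30 + 6*(2 + 2*(-7)**2)) + 1/1616) = sqrt((-30 + 6*(2 + 2*49)) + 1/1616) = sqrt((-30 + 6*(2 + 98)) + 1/1616) = sqrt((-30 + 6*100) + 1/1616) = sqrt((-30 + 600) + 1/1616) = sqrt(570 + 1/1616) = sqrt(921121/1616) = sqrt(93033221)/404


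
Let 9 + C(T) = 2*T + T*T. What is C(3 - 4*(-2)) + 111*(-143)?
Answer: -15739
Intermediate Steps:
C(T) = -9 + T² + 2*T (C(T) = -9 + (2*T + T*T) = -9 + (2*T + T²) = -9 + (T² + 2*T) = -9 + T² + 2*T)
C(3 - 4*(-2)) + 111*(-143) = (-9 + (3 - 4*(-2))² + 2*(3 - 4*(-2))) + 111*(-143) = (-9 + (3 + 8)² + 2*(3 + 8)) - 15873 = (-9 + 11² + 2*11) - 15873 = (-9 + 121 + 22) - 15873 = 134 - 15873 = -15739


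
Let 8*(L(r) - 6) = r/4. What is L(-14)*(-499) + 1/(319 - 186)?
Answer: -5906647/2128 ≈ -2775.7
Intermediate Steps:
L(r) = 6 + r/32 (L(r) = 6 + (r/4)/8 = 6 + r/32)
L(-14)*(-499) + 1/(319 - 186) = (6 + (1/32)*(-14))*(-499) + 1/(319 - 186) = (6 - 7/16)*(-499) + 1/133 = (89/16)*(-499) + 1/133 = -44411/16 + 1/133 = -5906647/2128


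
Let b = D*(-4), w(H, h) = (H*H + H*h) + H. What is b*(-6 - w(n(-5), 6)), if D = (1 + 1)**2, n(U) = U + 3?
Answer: -64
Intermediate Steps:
n(U) = 3 + U
D = 4 (D = 2**2 = 4)
w(H, h) = H + H**2 + H*h (w(H, h) = (H**2 + H*h) + H = H + H**2 + H*h)
b = -16 (b = 4*(-4) = -16)
b*(-6 - w(n(-5), 6)) = -16*(-6 - (3 - 5)*(1 + (3 - 5) + 6)) = -16*(-6 - (-2)*(1 - 2 + 6)) = -16*(-6 - (-2)*5) = -16*(-6 - 1*(-10)) = -16*(-6 + 10) = -16*4 = -64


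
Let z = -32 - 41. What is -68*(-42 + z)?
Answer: 7820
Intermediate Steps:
z = -73
-68*(-42 + z) = -68*(-42 - 73) = -68*(-115) = 7820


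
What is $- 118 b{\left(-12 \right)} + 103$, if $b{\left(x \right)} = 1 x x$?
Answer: $-16889$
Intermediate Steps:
$b{\left(x \right)} = x^{2}$ ($b{\left(x \right)} = x x = x^{2}$)
$- 118 b{\left(-12 \right)} + 103 = - 118 \left(-12\right)^{2} + 103 = \left(-118\right) 144 + 103 = -16992 + 103 = -16889$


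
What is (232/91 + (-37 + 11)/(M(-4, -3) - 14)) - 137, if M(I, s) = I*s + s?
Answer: -58809/455 ≈ -129.25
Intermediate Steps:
M(I, s) = s + I*s
(232/91 + (-37 + 11)/(M(-4, -3) - 14)) - 137 = (232/91 + (-37 + 11)/(-3*(1 - 4) - 14)) - 137 = (232*(1/91) - 26/(-3*(-3) - 14)) - 137 = (232/91 - 26/(9 - 14)) - 137 = (232/91 - 26/(-5)) - 137 = (232/91 - 26*(-1/5)) - 137 = (232/91 + 26/5) - 137 = 3526/455 - 137 = -58809/455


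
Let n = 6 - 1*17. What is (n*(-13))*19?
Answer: 2717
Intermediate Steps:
n = -11 (n = 6 - 17 = -11)
(n*(-13))*19 = -11*(-13)*19 = 143*19 = 2717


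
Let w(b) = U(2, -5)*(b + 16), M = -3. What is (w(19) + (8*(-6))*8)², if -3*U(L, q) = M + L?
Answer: 1247689/9 ≈ 1.3863e+5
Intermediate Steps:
U(L, q) = 1 - L/3 (U(L, q) = -(-3 + L)/3 = 1 - L/3)
w(b) = 16/3 + b/3 (w(b) = (1 - ⅓*2)*(b + 16) = (1 - ⅔)*(16 + b) = (16 + b)/3 = 16/3 + b/3)
(w(19) + (8*(-6))*8)² = ((16/3 + (⅓)*19) + (8*(-6))*8)² = ((16/3 + 19/3) - 48*8)² = (35/3 - 384)² = (-1117/3)² = 1247689/9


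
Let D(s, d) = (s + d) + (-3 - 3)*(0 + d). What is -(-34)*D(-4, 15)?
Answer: -2686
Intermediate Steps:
D(s, d) = s - 5*d (D(s, d) = (d + s) - 6*d = s - 5*d)
-(-34)*D(-4, 15) = -(-34)*(-4 - 5*15) = -(-34)*(-4 - 75) = -(-34)*(-79) = -17*158 = -2686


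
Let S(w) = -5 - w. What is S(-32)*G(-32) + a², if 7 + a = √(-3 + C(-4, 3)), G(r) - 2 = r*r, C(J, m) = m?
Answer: 27751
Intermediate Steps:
G(r) = 2 + r² (G(r) = 2 + r*r = 2 + r²)
a = -7 (a = -7 + √(-3 + 3) = -7 + √0 = -7 + 0 = -7)
S(-32)*G(-32) + a² = (-5 - 1*(-32))*(2 + (-32)²) + (-7)² = (-5 + 32)*(2 + 1024) + 49 = 27*1026 + 49 = 27702 + 49 = 27751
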